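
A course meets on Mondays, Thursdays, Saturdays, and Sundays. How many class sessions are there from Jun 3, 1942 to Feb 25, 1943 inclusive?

153

Jun 3, 1942 is a Wednesday.
From Jun 3, 1942 to Feb 25, 1943 is 268 days inclusive.
268 = 7 × 38 + 2, so there are 38 full weeks plus 2 extra days.
Each full week contributes 4 days from the set (Mon, Thu, Sat, Sun): 38 × 4 = 152.
The 2 extra days are Wed, Thu — 1 of them qualifies.
Total: 152 + 1 = 153.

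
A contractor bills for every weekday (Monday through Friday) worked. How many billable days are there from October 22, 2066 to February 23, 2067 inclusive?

89

October 22, 2066 is a Friday.
That's 125 days from start to end, counting both.
125 = 7 × 17 + 6, so there are 17 full weeks plus 6 extra days.
Each full week contributes 5 weekdays (Mon–Fri): 17 × 5 = 85.
The 6 extra days are Friday, Saturday, Sunday, Monday, Tuesday, Wednesday — 4 of them qualify.
Total: 85 + 4 = 89.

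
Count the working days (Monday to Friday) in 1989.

260

Jan 1, 1989 is a Sunday.
From Jan 1, 1989 to Dec 31, 1989 is 365 days inclusive.
365 = 7 × 52 + 1, so there are 52 full weeks plus 1 extra day.
Each full week contributes 5 weekdays (Mon–Fri): 52 × 5 = 260.
The 1 extra day is Sun — none qualify.
Total: 260 + 0 = 260.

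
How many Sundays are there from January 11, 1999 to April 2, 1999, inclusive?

11

January 11, 1999 is a Monday.
From January 11, 1999 to April 2, 1999 is 82 days inclusive.
82 = 7 × 11 + 5, so there are 11 full weeks plus 5 extra days.
Each full week contributes one Sunday: 11 so far.
The 5 extra days are Mon, Tue, Wed, Thu, Fri — none qualify.
Total: 11 + 0 = 11.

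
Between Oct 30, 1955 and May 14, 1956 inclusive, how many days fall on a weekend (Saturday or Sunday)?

57

Oct 30, 1955 is a Sunday.
From Oct 30, 1955 to May 14, 1956 is 198 days inclusive.
198 = 7 × 28 + 2, so there are 28 full weeks plus 2 extra days.
Each full week contributes 2 weekend days (Sat, Sun): 28 × 2 = 56.
The 2 extra days are Sunday, Monday — 1 of them qualifies.
Total: 56 + 1 = 57.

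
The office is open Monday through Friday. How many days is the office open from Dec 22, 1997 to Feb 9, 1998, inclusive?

Dec 22, 1997 is a Monday.
The range spans 50 days (inclusive of both endpoints).
50 = 7 × 7 + 1, so there are 7 full weeks plus 1 extra day.
Each full week contributes 5 weekdays (Mon–Fri): 7 × 5 = 35.
The 1 extra day is Mon — 1 of them qualifies.
Total: 35 + 1 = 36.

36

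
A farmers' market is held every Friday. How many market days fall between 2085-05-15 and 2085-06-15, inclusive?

5

2085-05-15 is a Tuesday.
That's 32 days from start to end, counting both.
32 = 7 × 4 + 4, so there are 4 full weeks plus 4 extra days.
Each full week contributes one Friday: 4 so far.
The 4 extra days are Tue, Wed, Thu, Fri — 1 of them qualifies.
Total: 4 + 1 = 5.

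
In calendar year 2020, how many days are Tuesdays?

52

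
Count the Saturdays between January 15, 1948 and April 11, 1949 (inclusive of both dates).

January 15, 1948 is a Thursday.
The range spans 453 days (inclusive of both endpoints).
453 = 7 × 64 + 5, so there are 64 full weeks plus 5 extra days.
Each full week contributes one Saturday: 64 so far.
The 5 extra days are Thursday, Friday, Saturday, Sunday, Monday — 1 of them qualifies.
Total: 64 + 1 = 65.

65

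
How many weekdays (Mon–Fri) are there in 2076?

January 1, 2076 is a Wednesday.
The range spans 366 days (inclusive of both endpoints).
366 = 7 × 52 + 2, so there are 52 full weeks plus 2 extra days.
Each full week contributes 5 weekdays (Mon–Fri): 52 × 5 = 260.
The 2 extra days are Wednesday, Thursday — 2 of them qualify.
Total: 260 + 2 = 262.

262 weekdays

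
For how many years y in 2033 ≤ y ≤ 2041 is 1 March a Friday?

1

Day of week of March 1 in each year:
2033: Tue, 2034: Wed, 2035: Thu, 2036: Sat, 2037: Sun, 2038: Mon, 2039: Tue, 2040: Thu, 2041: Fri ✓
Fridays: 2041.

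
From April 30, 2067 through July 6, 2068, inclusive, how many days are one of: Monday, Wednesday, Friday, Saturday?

248

April 30, 2067 is a Saturday.
From April 30, 2067 to July 6, 2068 is 434 days inclusive.
434 = 7 × 62, so the span is exactly 62 full weeks.
Each full week contributes 4 days from the set (Mon, Wed, Fri, Sat): 62 × 4 = 248.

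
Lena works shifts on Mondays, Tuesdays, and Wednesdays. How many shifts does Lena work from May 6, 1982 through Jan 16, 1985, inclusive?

May 6, 1982 is a Thursday.
That's 987 days from start to end, counting both.
987 = 7 × 141, so the span is exactly 141 full weeks.
Each full week contributes 3 days from the set (Mon, Tue, Wed): 141 × 3 = 423.

423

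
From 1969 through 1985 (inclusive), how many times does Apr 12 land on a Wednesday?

2

Day of week of April 12 in each year:
1969: Sat, 1970: Sun, 1971: Mon, 1972: Wed ✓, 1973: Thu, 1974: Fri, 1975: Sat, 1976: Mon, 1977: Tue, 1978: Wed ✓, 1979: Thu, 1980: Sat, 1981: Sun, 1982: Mon, 1983: Tue, 1984: Thu, 1985: Fri
Wednesdays: 1972, 1978.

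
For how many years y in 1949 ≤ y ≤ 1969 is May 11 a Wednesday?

4

Day of week of May 11 in each year:
1949: Wed ✓, 1950: Thu, 1951: Fri, 1952: Sun, 1953: Mon, 1954: Tue, 1955: Wed ✓, 1956: Fri, 1957: Sat, 1958: Sun, 1959: Mon, 1960: Wed ✓, 1961: Thu, 1962: Fri, 1963: Sat, 1964: Mon, 1965: Tue, 1966: Wed ✓, 1967: Thu, 1968: Sat, 1969: Sun
Wednesdays: 1949, 1955, 1960, 1966.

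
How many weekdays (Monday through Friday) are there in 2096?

261

1 January 2096 is a Sunday.
From 1 January 2096 to 31 December 2096 is 366 days inclusive.
366 = 7 × 52 + 2, so there are 52 full weeks plus 2 extra days.
Each full week contributes 5 weekdays (Mon–Fri): 52 × 5 = 260.
The 2 extra days are Sunday, Monday — 1 of them qualifies.
Total: 260 + 1 = 261.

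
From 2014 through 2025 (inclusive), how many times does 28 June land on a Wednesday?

Day of week of June 28 in each year:
2014: Sat, 2015: Sun, 2016: Tue, 2017: Wed ✓, 2018: Thu, 2019: Fri, 2020: Sun, 2021: Mon, 2022: Tue, 2023: Wed ✓, 2024: Fri, 2025: Sat
Wednesdays: 2017, 2023.

2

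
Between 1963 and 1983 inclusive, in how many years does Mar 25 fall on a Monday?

Day of week of March 25 in each year:
1963: Mon ✓, 1964: Wed, 1965: Thu, 1966: Fri, 1967: Sat, 1968: Mon ✓, 1969: Tue, 1970: Wed, 1971: Thu, 1972: Sat, 1973: Sun, 1974: Mon ✓, 1975: Tue, 1976: Thu, 1977: Fri, 1978: Sat, 1979: Sun, 1980: Tue, 1981: Wed, 1982: Thu, 1983: Fri
Mondays: 1963, 1968, 1974.

3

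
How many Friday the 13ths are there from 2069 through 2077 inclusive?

Friday-the-13ths by year:
2069: Sep, Dec
2070: Jun
2071: Feb, Mar, Nov
2072: May
2073: Jan, Oct
2074: Apr, Jul
2075: Sep, Dec
2076: Mar, Nov
2077: Aug

16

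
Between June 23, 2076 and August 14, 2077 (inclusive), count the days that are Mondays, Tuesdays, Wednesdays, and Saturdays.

June 23, 2076 is a Tuesday.
The range spans 418 days (inclusive of both endpoints).
418 = 7 × 59 + 5, so there are 59 full weeks plus 5 extra days.
Each full week contributes 4 days from the set (Mon, Tue, Wed, Sat): 59 × 4 = 236.
The 5 extra days are Tuesday, Wednesday, Thursday, Friday, Saturday — 3 of them qualify.
Total: 236 + 3 = 239.

239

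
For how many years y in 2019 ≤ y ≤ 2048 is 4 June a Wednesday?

4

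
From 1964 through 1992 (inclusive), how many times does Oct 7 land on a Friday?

4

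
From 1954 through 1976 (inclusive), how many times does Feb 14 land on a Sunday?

4

Day of week of February 14 in each year:
1954: Sun ✓, 1955: Mon, 1956: Tue, 1957: Thu, 1958: Fri, 1959: Sat, 1960: Sun ✓, 1961: Tue, 1962: Wed, 1963: Thu, 1964: Fri, 1965: Sun ✓, 1966: Mon, 1967: Tue, 1968: Wed, 1969: Fri, 1970: Sat, 1971: Sun ✓, 1972: Mon, 1973: Wed, 1974: Thu, 1975: Fri, 1976: Sat
Sundays: 1954, 1960, 1965, 1971.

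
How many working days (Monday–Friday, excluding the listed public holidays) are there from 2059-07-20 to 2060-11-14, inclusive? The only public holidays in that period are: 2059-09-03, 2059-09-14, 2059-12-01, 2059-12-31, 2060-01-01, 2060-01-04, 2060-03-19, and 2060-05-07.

339

2059-07-20 is a Sunday.
From 2059-07-20 to 2060-11-14 is 484 days inclusive.
484 = 7 × 69 + 1, so there are 69 full weeks plus 1 extra day.
Each full week contributes 5 weekdays (Mon–Fri): 69 × 5 = 345.
The 1 extra day is Sunday — none qualify.
Total: 345 + 0 = 345.
Holidays: 2059-09-03 (Wed); 2059-09-14 (Sun); 2059-12-01 (Mon); 2059-12-31 (Wed); 2060-01-01 (Thu); 2060-01-04 (Sun); 2060-03-19 (Fri); 2060-05-07 (Fri).
6 of the 8 holidays fall on weekdays; the rest are weekends and were already excluded.
Business days: 345 − 6 = 339.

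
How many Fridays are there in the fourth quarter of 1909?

1909-10-01 is a Friday.
The range spans 92 days (inclusive of both endpoints).
92 = 7 × 13 + 1, so there are 13 full weeks plus 1 extra day.
Each full week contributes one Friday: 13 so far.
The 1 extra day is Fri — 1 of them qualifies.
Total: 13 + 1 = 14.

14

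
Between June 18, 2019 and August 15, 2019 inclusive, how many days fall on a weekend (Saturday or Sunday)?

June 18, 2019 is a Tuesday.
The range spans 59 days (inclusive of both endpoints).
59 = 7 × 8 + 3, so there are 8 full weeks plus 3 extra days.
Each full week contributes 2 weekend days (Sat, Sun): 8 × 2 = 16.
The 3 extra days are Tuesday, Wednesday, Thursday — none qualify.
Total: 16 + 0 = 16.

16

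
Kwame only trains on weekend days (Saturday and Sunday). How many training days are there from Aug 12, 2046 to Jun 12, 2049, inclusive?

296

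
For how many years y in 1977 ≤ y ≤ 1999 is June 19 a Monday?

3

Day of week of June 19 in each year:
1977: Sun, 1978: Mon ✓, 1979: Tue, 1980: Thu, 1981: Fri, 1982: Sat, 1983: Sun, 1984: Tue, 1985: Wed, 1986: Thu, 1987: Fri, 1988: Sun, 1989: Mon ✓, 1990: Tue, 1991: Wed, 1992: Fri, 1993: Sat, 1994: Sun, 1995: Mon ✓, 1996: Wed, 1997: Thu, 1998: Fri, 1999: Sat
Mondays: 1978, 1989, 1995.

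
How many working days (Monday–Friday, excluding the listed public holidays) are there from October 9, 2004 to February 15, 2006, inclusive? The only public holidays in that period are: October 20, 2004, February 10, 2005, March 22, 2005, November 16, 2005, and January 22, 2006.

349

October 9, 2004 is a Saturday.
From October 9, 2004 to February 15, 2006 is 495 days inclusive.
495 = 7 × 70 + 5, so there are 70 full weeks plus 5 extra days.
Each full week contributes 5 weekdays (Mon–Fri): 70 × 5 = 350.
The 5 extra days are Sat, Sun, Mon, Tue, Wed — 3 of them qualify.
Total: 350 + 3 = 353.
Holidays: October 20, 2004 (Wed); February 10, 2005 (Thu); March 22, 2005 (Tue); November 16, 2005 (Wed); January 22, 2006 (Sun).
4 of the 5 holidays fall on weekdays; the rest are weekends and were already excluded.
Business days: 353 − 4 = 349.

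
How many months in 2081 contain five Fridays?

A month has five Fridays exactly when Friday falls within its first (length − 28) days.
Jan: 31 days, starts Wed → 5 of Wed, Thu, Fri ✓
Feb: 28 days, starts Sat → 5 of (none)
Mar: 31 days, starts Sat → 5 of Sat, Sun, Mon
Apr: 30 days, starts Tue → 5 of Tue, Wed
May: 31 days, starts Thu → 5 of Thu, Fri, Sat ✓
Jun: 30 days, starts Sun → 5 of Sun, Mon
Jul: 31 days, starts Tue → 5 of Tue, Wed, Thu
Aug: 31 days, starts Fri → 5 of Fri, Sat, Sun ✓
Sep: 30 days, starts Mon → 5 of Mon, Tue
Oct: 31 days, starts Wed → 5 of Wed, Thu, Fri ✓
Nov: 30 days, starts Sat → 5 of Sat, Sun
Dec: 31 days, starts Mon → 5 of Mon, Tue, Wed
Months with five Fridays: Jan, May, Aug, Oct.

4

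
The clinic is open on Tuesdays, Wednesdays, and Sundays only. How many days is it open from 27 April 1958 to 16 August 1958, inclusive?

27 April 1958 is a Sunday.
The range spans 112 days (inclusive of both endpoints).
112 = 7 × 16, so the span is exactly 16 full weeks.
Each full week contributes 3 days from the set (Tue, Wed, Sun): 16 × 3 = 48.
Total: 48.

48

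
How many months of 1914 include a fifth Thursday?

5

A month has five Thursdays exactly when Thursday falls within its first (length − 28) days.
Jan: 31 days, starts Thu → 5 of Thu, Fri, Sat ✓
Feb: 28 days, starts Sun → 5 of (none)
Mar: 31 days, starts Sun → 5 of Sun, Mon, Tue
Apr: 30 days, starts Wed → 5 of Wed, Thu ✓
May: 31 days, starts Fri → 5 of Fri, Sat, Sun
Jun: 30 days, starts Mon → 5 of Mon, Tue
Jul: 31 days, starts Wed → 5 of Wed, Thu, Fri ✓
Aug: 31 days, starts Sat → 5 of Sat, Sun, Mon
Sep: 30 days, starts Tue → 5 of Tue, Wed
Oct: 31 days, starts Thu → 5 of Thu, Fri, Sat ✓
Nov: 30 days, starts Sun → 5 of Sun, Mon
Dec: 31 days, starts Tue → 5 of Tue, Wed, Thu ✓
Months with five Thursdays: Jan, Apr, Jul, Oct, Dec.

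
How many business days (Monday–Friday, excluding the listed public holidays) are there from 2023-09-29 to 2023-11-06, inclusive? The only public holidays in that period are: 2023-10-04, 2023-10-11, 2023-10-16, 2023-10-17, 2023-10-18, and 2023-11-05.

22 business days

2023-09-29 is a Friday.
From 2023-09-29 to 2023-11-06 is 39 days inclusive.
39 = 7 × 5 + 4, so there are 5 full weeks plus 4 extra days.
Each full week contributes 5 weekdays (Mon–Fri): 5 × 5 = 25.
The 4 extra days are Friday, Saturday, Sunday, Monday — 2 of them qualify.
Total: 25 + 2 = 27.
Holidays: 2023-10-04 (Wed); 2023-10-11 (Wed); 2023-10-16 (Mon); 2023-10-17 (Tue); 2023-10-18 (Wed); 2023-11-05 (Sun).
5 of the 6 holidays fall on weekdays; the rest are weekends and were already excluded.
Business days: 27 − 5 = 22.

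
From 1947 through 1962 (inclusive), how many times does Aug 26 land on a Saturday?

Day of week of August 26 in each year:
1947: Tue, 1948: Thu, 1949: Fri, 1950: Sat ✓, 1951: Sun, 1952: Tue, 1953: Wed, 1954: Thu, 1955: Fri, 1956: Sun, 1957: Mon, 1958: Tue, 1959: Wed, 1960: Fri, 1961: Sat ✓, 1962: Sun
Saturdays: 1950, 1961.

2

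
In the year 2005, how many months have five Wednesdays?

4

A month has five Wednesdays exactly when Wednesday falls within its first (length − 28) days.
Jan: 31 days, starts Sat → 5 of Sat, Sun, Mon
Feb: 28 days, starts Tue → 5 of (none)
Mar: 31 days, starts Tue → 5 of Tue, Wed, Thu ✓
Apr: 30 days, starts Fri → 5 of Fri, Sat
May: 31 days, starts Sun → 5 of Sun, Mon, Tue
Jun: 30 days, starts Wed → 5 of Wed, Thu ✓
Jul: 31 days, starts Fri → 5 of Fri, Sat, Sun
Aug: 31 days, starts Mon → 5 of Mon, Tue, Wed ✓
Sep: 30 days, starts Thu → 5 of Thu, Fri
Oct: 31 days, starts Sat → 5 of Sat, Sun, Mon
Nov: 30 days, starts Tue → 5 of Tue, Wed ✓
Dec: 31 days, starts Thu → 5 of Thu, Fri, Sat
Months with five Wednesdays: Mar, Jun, Aug, Nov.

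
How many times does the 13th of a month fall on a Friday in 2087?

The 13th falls on a Friday when the month's 13th has weekday Fri.
Jan 13 is Mon; Feb 13 is Thu; Mar 13 is Thu; Apr 13 is Sun; May 13 is Tue; Jun 13 is Fri ✓; Jul 13 is Sun; Aug 13 is Wed; Sep 13 is Sat; Oct 13 is Mon; Nov 13 is Thu; Dec 13 is Sat.
Friday the 13ths: Jun.

1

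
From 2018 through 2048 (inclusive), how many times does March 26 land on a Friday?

Day of week of March 26 in each year:
2018: Mon, 2019: Tue, 2020: Thu, 2021: Fri ✓, 2022: Sat, 2023: Sun, 2024: Tue, 2025: Wed, 2026: Thu, 2027: Fri ✓, 2028: Sun, 2029: Mon, 2030: Tue, 2031: Wed, 2032: Fri ✓, 2033: Sat, 2034: Sun, 2035: Mon, 2036: Wed, 2037: Thu, 2038: Fri ✓, 2039: Sat, 2040: Mon, 2041: Tue, 2042: Wed, 2043: Thu, 2044: Sat, 2045: Sun, 2046: Mon, 2047: Tue, 2048: Thu
Fridays: 2021, 2027, 2032, 2038.

4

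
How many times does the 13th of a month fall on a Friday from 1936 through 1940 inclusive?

Friday-the-13ths by year:
1936: Mar, Nov
1937: Aug
1938: May
1939: Jan, Oct
1940: Sep, Dec

8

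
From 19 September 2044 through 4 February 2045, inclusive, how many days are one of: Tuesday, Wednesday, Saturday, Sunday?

19 September 2044 is a Monday.
The range spans 139 days (inclusive of both endpoints).
139 = 7 × 19 + 6, so there are 19 full weeks plus 6 extra days.
Each full week contributes 4 days from the set (Tue, Wed, Sat, Sun): 19 × 4 = 76.
The 6 extra days are Monday, Tuesday, Wednesday, Thursday, Friday, Saturday — 3 of them qualify.
Total: 76 + 3 = 79.

79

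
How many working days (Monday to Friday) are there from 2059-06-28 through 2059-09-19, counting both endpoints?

60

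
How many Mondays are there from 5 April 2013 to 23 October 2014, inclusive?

5 April 2013 is a Friday.
From 5 April 2013 to 23 October 2014 is 567 days inclusive.
567 = 7 × 81, so the span is exactly 81 full weeks.
Each full week contributes one Monday: 81 so far.
Total: 81.

81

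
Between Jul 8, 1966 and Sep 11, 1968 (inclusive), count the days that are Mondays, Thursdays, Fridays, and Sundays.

455

Jul 8, 1966 is a Friday.
From Jul 8, 1966 to Sep 11, 1968 is 797 days inclusive.
797 = 7 × 113 + 6, so there are 113 full weeks plus 6 extra days.
Each full week contributes 4 days from the set (Mon, Thu, Fri, Sun): 113 × 4 = 452.
The 6 extra days are Friday, Saturday, Sunday, Monday, Tuesday, Wednesday — 3 of them qualify.
Total: 452 + 3 = 455.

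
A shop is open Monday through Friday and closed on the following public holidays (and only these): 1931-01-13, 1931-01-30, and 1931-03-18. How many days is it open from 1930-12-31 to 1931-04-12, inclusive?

1930-12-31 is a Wednesday.
The range spans 103 days (inclusive of both endpoints).
103 = 7 × 14 + 5, so there are 14 full weeks plus 5 extra days.
Each full week contributes 5 weekdays (Mon–Fri): 14 × 5 = 70.
The 5 extra days are Wednesday, Thursday, Friday, Saturday, Sunday — 3 of them qualify.
Total: 70 + 3 = 73.
Holidays: 1931-01-13 (Tue); 1931-01-30 (Fri); 1931-03-18 (Wed).
All 3 holidays fall on weekdays, so subtract 3.
Business days: 73 − 3 = 70.

70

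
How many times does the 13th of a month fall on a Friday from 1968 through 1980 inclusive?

Friday-the-13ths by year:
1968: Sep, Dec
1969: Jun
1970: Feb, Mar, Nov
1971: Aug
1972: Oct
1973: Apr, Jul
1974: Sep, Dec
1975: Jun
1976: Feb, Aug
1977: May
1978: Jan, Oct
1979: Apr, Jul
1980: Jun

21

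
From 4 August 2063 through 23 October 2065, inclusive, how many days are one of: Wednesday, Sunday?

232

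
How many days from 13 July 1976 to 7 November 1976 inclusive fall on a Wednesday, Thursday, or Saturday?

51

13 July 1976 is a Tuesday.
From 13 July 1976 to 7 November 1976 is 118 days inclusive.
118 = 7 × 16 + 6, so there are 16 full weeks plus 6 extra days.
Each full week contributes 3 days from the set (Wed, Thu, Sat): 16 × 3 = 48.
The 6 extra days are Tue, Wed, Thu, Fri, Sat, Sun — 3 of them qualify.
Total: 48 + 3 = 51.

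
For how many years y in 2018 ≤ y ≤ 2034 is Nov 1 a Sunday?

2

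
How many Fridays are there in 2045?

52

2045-01-01 is a Sunday.
The range spans 365 days (inclusive of both endpoints).
365 = 7 × 52 + 1, so there are 52 full weeks plus 1 extra day.
Each full week contributes one Friday: 52 so far.
The 1 extra day is Sunday — none qualify.
Total: 52 + 0 = 52.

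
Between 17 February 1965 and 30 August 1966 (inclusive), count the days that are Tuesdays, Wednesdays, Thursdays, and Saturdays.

320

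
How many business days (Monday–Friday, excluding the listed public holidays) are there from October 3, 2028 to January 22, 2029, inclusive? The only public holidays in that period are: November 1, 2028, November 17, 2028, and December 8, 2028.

77

October 3, 2028 is a Tuesday.
The range spans 112 days (inclusive of both endpoints).
112 = 7 × 16, so the span is exactly 16 full weeks.
Each full week contributes 5 weekdays (Mon–Fri): 16 × 5 = 80.
Holidays: November 1, 2028 (Wed); November 17, 2028 (Fri); December 8, 2028 (Fri).
All 3 holidays fall on weekdays, so subtract 3.
Business days: 80 − 3 = 77.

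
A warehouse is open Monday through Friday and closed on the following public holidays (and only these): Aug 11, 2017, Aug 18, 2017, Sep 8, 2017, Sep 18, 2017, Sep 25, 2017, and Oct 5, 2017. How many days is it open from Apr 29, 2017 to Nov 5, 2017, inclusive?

129 business days

Apr 29, 2017 is a Saturday.
That's 191 days from start to end, counting both.
191 = 7 × 27 + 2, so there are 27 full weeks plus 2 extra days.
Each full week contributes 5 weekdays (Mon–Fri): 27 × 5 = 135.
The 2 extra days are Saturday, Sunday — none qualify.
Total: 135 + 0 = 135.
Holidays: Aug 11, 2017 (Fri); Aug 18, 2017 (Fri); Sep 8, 2017 (Fri); Sep 18, 2017 (Mon); Sep 25, 2017 (Mon); Oct 5, 2017 (Thu).
All 6 holidays fall on weekdays, so subtract 6.
Business days: 135 − 6 = 129.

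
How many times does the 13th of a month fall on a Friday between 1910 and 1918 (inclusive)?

15

Friday-the-13ths by year:
1910: May
1911: Jan, Oct
1912: Sep, Dec
1913: Jun
1914: Feb, Mar, Nov
1915: Aug
1916: Oct
1917: Apr, Jul
1918: Sep, Dec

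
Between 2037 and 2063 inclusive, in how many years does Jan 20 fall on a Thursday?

4

Day of week of January 20 in each year:
2037: Tue, 2038: Wed, 2039: Thu ✓, 2040: Fri, 2041: Sun, 2042: Mon, 2043: Tue, 2044: Wed, 2045: Fri, 2046: Sat, 2047: Sun, 2048: Mon, 2049: Wed, 2050: Thu ✓, 2051: Fri, 2052: Sat, 2053: Mon, 2054: Tue, 2055: Wed, 2056: Thu ✓, 2057: Sat, 2058: Sun, 2059: Mon, 2060: Tue, 2061: Thu ✓, 2062: Fri, 2063: Sat
Thursdays: 2039, 2050, 2056, 2061.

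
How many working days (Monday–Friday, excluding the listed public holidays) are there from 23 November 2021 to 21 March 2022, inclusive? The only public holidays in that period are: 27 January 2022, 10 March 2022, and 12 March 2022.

83

23 November 2021 is a Tuesday.
From 23 November 2021 to 21 March 2022 is 119 days inclusive.
119 = 7 × 17, so the span is exactly 17 full weeks.
Each full week contributes 5 weekdays (Mon–Fri): 17 × 5 = 85.
Total: 85.
Holidays: 27 January 2022 (Thu); 10 March 2022 (Thu); 12 March 2022 (Sat).
2 of the 3 holidays fall on weekdays; the rest are weekends and were already excluded.
Business days: 85 − 2 = 83.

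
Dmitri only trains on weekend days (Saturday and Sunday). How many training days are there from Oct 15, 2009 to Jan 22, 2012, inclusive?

Oct 15, 2009 is a Thursday.
The range spans 830 days (inclusive of both endpoints).
830 = 7 × 118 + 4, so there are 118 full weeks plus 4 extra days.
Each full week contributes 2 weekend days (Sat, Sun): 118 × 2 = 236.
The 4 extra days are Thursday, Friday, Saturday, Sunday — 2 of them qualify.
Total: 236 + 2 = 238.

238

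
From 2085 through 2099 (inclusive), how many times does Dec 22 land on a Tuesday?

Day of week of December 22 in each year:
2085: Sat, 2086: Sun, 2087: Mon, 2088: Wed, 2089: Thu, 2090: Fri, 2091: Sat, 2092: Mon, 2093: Tue ✓, 2094: Wed, 2095: Thu, 2096: Sat, 2097: Sun, 2098: Mon, 2099: Tue ✓
Tuesdays: 2093, 2099.

2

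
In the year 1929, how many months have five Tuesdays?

5

A month has five Tuesdays exactly when Tuesday falls within its first (length − 28) days.
Jan: 31 days, starts Tue → 5 of Tue, Wed, Thu ✓
Feb: 28 days, starts Fri → 5 of (none)
Mar: 31 days, starts Fri → 5 of Fri, Sat, Sun
Apr: 30 days, starts Mon → 5 of Mon, Tue ✓
May: 31 days, starts Wed → 5 of Wed, Thu, Fri
Jun: 30 days, starts Sat → 5 of Sat, Sun
Jul: 31 days, starts Mon → 5 of Mon, Tue, Wed ✓
Aug: 31 days, starts Thu → 5 of Thu, Fri, Sat
Sep: 30 days, starts Sun → 5 of Sun, Mon
Oct: 31 days, starts Tue → 5 of Tue, Wed, Thu ✓
Nov: 30 days, starts Fri → 5 of Fri, Sat
Dec: 31 days, starts Sun → 5 of Sun, Mon, Tue ✓
Months with five Tuesdays: Jan, Apr, Jul, Oct, Dec.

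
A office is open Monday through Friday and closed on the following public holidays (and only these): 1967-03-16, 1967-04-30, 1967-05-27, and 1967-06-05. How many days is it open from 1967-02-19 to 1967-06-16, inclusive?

1967-02-19 is a Sunday.
From 1967-02-19 to 1967-06-16 is 118 days inclusive.
118 = 7 × 16 + 6, so there are 16 full weeks plus 6 extra days.
Each full week contributes 5 weekdays (Mon–Fri): 16 × 5 = 80.
The 6 extra days are Sunday, Monday, Tuesday, Wednesday, Thursday, Friday — 5 of them qualify.
Total: 80 + 5 = 85.
Holidays: 1967-03-16 (Thu); 1967-04-30 (Sun); 1967-05-27 (Sat); 1967-06-05 (Mon).
2 of the 4 holidays fall on weekdays; the rest are weekends and were already excluded.
Business days: 85 − 2 = 83.

83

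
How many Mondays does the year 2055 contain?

2055-01-01 is a Friday.
The range spans 365 days (inclusive of both endpoints).
365 = 7 × 52 + 1, so there are 52 full weeks plus 1 extra day.
Each full week contributes one Monday: 52 so far.
The 1 extra day is Fri — none qualify.
Total: 52 + 0 = 52.

52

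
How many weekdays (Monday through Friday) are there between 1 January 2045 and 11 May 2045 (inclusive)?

94

1 January 2045 is a Sunday.
The range spans 131 days (inclusive of both endpoints).
131 = 7 × 18 + 5, so there are 18 full weeks plus 5 extra days.
Each full week contributes 5 weekdays (Mon–Fri): 18 × 5 = 90.
The 5 extra days are Sunday, Monday, Tuesday, Wednesday, Thursday — 4 of them qualify.
Total: 90 + 4 = 94.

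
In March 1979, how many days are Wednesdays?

4

1979-03-01 is a Thursday.
The range spans 31 days (inclusive of both endpoints).
31 = 7 × 4 + 3, so there are 4 full weeks plus 3 extra days.
Each full week contributes one Wednesday: 4 so far.
The 3 extra days are Thu, Fri, Sat — none qualify.
Total: 4 + 0 = 4.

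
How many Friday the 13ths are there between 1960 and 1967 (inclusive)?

13

Friday-the-13ths by year:
1960: May
1961: Jan, Oct
1962: Apr, Jul
1963: Sep, Dec
1964: Mar, Nov
1965: Aug
1966: May
1967: Jan, Oct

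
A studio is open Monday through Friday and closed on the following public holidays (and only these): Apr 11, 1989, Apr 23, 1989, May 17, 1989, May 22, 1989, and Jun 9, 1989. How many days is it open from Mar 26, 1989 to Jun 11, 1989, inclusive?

51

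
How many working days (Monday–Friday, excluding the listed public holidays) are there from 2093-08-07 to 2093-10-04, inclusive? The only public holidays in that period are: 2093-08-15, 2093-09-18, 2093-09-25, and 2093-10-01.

38 working days

2093-08-07 is a Friday.
That's 59 days from start to end, counting both.
59 = 7 × 8 + 3, so there are 8 full weeks plus 3 extra days.
Each full week contributes 5 weekdays (Mon–Fri): 8 × 5 = 40.
The 3 extra days are Friday, Saturday, Sunday — 1 of them qualifies.
Total: 40 + 1 = 41.
Holidays: 2093-08-15 (Sat); 2093-09-18 (Fri); 2093-09-25 (Fri); 2093-10-01 (Thu).
3 of the 4 holidays fall on weekdays; the rest are weekends and were already excluded.
Business days: 41 − 3 = 38.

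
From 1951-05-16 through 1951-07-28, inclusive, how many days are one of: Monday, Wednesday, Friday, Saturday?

1951-05-16 is a Wednesday.
From 1951-05-16 to 1951-07-28 is 74 days inclusive.
74 = 7 × 10 + 4, so there are 10 full weeks plus 4 extra days.
Each full week contributes 4 days from the set (Mon, Wed, Fri, Sat): 10 × 4 = 40.
The 4 extra days are Wed, Thu, Fri, Sat — 3 of them qualify.
Total: 40 + 3 = 43.

43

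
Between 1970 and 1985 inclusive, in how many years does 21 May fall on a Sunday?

2

Day of week of May 21 in each year:
1970: Thu, 1971: Fri, 1972: Sun ✓, 1973: Mon, 1974: Tue, 1975: Wed, 1976: Fri, 1977: Sat, 1978: Sun ✓, 1979: Mon, 1980: Wed, 1981: Thu, 1982: Fri, 1983: Sat, 1984: Mon, 1985: Tue
Sundays: 1972, 1978.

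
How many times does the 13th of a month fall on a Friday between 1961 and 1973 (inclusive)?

22

Friday-the-13ths by year:
1961: Jan, Oct
1962: Apr, Jul
1963: Sep, Dec
1964: Mar, Nov
1965: Aug
1966: May
1967: Jan, Oct
1968: Sep, Dec
1969: Jun
1970: Feb, Mar, Nov
1971: Aug
1972: Oct
1973: Apr, Jul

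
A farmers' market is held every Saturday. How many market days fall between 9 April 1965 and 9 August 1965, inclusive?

9 April 1965 is a Friday.
That's 123 days from start to end, counting both.
123 = 7 × 17 + 4, so there are 17 full weeks plus 4 extra days.
Each full week contributes one Saturday: 17 so far.
The 4 extra days are Friday, Saturday, Sunday, Monday — 1 of them qualifies.
Total: 17 + 1 = 18.

18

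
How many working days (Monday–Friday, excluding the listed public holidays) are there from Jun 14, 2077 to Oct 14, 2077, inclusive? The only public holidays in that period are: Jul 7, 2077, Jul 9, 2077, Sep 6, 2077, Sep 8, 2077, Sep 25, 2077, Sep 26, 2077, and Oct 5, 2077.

84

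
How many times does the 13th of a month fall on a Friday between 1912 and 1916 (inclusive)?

8

Friday-the-13ths by year:
1912: Sep, Dec
1913: Jun
1914: Feb, Mar, Nov
1915: Aug
1916: Oct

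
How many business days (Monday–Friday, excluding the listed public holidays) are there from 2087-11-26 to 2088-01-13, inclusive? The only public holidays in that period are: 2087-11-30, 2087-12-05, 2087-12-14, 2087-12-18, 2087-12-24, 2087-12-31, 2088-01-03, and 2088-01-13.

2087-11-26 is a Wednesday.
That's 49 days from start to end, counting both.
49 = 7 × 7, so the span is exactly 7 full weeks.
Each full week contributes 5 weekdays (Mon–Fri): 7 × 5 = 35.
Total: 35.
Holidays: 2087-11-30 (Sun); 2087-12-05 (Fri); 2087-12-14 (Sun); 2087-12-18 (Thu); 2087-12-24 (Wed); 2087-12-31 (Wed); 2088-01-03 (Sat); 2088-01-13 (Tue).
5 of the 8 holidays fall on weekdays; the rest are weekends and were already excluded.
Business days: 35 − 5 = 30.

30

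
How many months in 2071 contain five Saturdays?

4

A month has five Saturdays exactly when Saturday falls within its first (length − 28) days.
Jan: 31 days, starts Thu → 5 of Thu, Fri, Sat ✓
Feb: 28 days, starts Sun → 5 of (none)
Mar: 31 days, starts Sun → 5 of Sun, Mon, Tue
Apr: 30 days, starts Wed → 5 of Wed, Thu
May: 31 days, starts Fri → 5 of Fri, Sat, Sun ✓
Jun: 30 days, starts Mon → 5 of Mon, Tue
Jul: 31 days, starts Wed → 5 of Wed, Thu, Fri
Aug: 31 days, starts Sat → 5 of Sat, Sun, Mon ✓
Sep: 30 days, starts Tue → 5 of Tue, Wed
Oct: 31 days, starts Thu → 5 of Thu, Fri, Sat ✓
Nov: 30 days, starts Sun → 5 of Sun, Mon
Dec: 31 days, starts Tue → 5 of Tue, Wed, Thu
Months with five Saturdays: Jan, May, Aug, Oct.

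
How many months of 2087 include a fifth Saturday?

4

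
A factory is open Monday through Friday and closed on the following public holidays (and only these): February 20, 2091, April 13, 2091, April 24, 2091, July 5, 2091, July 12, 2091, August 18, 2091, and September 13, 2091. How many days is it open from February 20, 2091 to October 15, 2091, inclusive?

164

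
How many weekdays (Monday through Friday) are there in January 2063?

January 1, 2063 is a Monday.
From January 1, 2063 to January 31, 2063 is 31 days inclusive.
31 = 7 × 4 + 3, so there are 4 full weeks plus 3 extra days.
Each full week contributes 5 weekdays (Mon–Fri): 4 × 5 = 20.
The 3 extra days are Monday, Tuesday, Wednesday — 3 of them qualify.
Total: 20 + 3 = 23.

23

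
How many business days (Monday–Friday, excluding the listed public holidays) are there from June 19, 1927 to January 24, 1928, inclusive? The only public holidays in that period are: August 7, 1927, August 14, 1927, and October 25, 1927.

June 19, 1927 is a Sunday.
That's 220 days from start to end, counting both.
220 = 7 × 31 + 3, so there are 31 full weeks plus 3 extra days.
Each full week contributes 5 weekdays (Mon–Fri): 31 × 5 = 155.
The 3 extra days are Sunday, Monday, Tuesday — 2 of them qualify.
Total: 155 + 2 = 157.
Holidays: August 7, 1927 (Sun); August 14, 1927 (Sun); October 25, 1927 (Tue).
1 of the 3 holidays fall on weekdays; the rest are weekends and were already excluded.
Business days: 157 − 1 = 156.

156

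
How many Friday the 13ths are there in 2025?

1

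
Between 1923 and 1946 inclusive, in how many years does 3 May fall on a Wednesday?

Day of week of May 3 in each year:
1923: Thu, 1924: Sat, 1925: Sun, 1926: Mon, 1927: Tue, 1928: Thu, 1929: Fri, 1930: Sat, 1931: Sun, 1932: Tue, 1933: Wed ✓, 1934: Thu, 1935: Fri, 1936: Sun, 1937: Mon, 1938: Tue, 1939: Wed ✓, 1940: Fri, 1941: Sat, 1942: Sun, 1943: Mon, 1944: Wed ✓, 1945: Thu, 1946: Fri
Wednesdays: 1933, 1939, 1944.

3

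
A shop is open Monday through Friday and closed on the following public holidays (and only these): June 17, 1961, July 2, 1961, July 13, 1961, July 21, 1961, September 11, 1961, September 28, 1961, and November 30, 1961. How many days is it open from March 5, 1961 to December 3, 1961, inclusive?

190 business days

March 5, 1961 is a Sunday.
The range spans 274 days (inclusive of both endpoints).
274 = 7 × 39 + 1, so there are 39 full weeks plus 1 extra day.
Each full week contributes 5 weekdays (Mon–Fri): 39 × 5 = 195.
The 1 extra day is Sunday — none qualify.
Total: 195 + 0 = 195.
Holidays: June 17, 1961 (Sat); July 2, 1961 (Sun); July 13, 1961 (Thu); July 21, 1961 (Fri); September 11, 1961 (Mon); September 28, 1961 (Thu); November 30, 1961 (Thu).
5 of the 7 holidays fall on weekdays; the rest are weekends and were already excluded.
Business days: 195 − 5 = 190.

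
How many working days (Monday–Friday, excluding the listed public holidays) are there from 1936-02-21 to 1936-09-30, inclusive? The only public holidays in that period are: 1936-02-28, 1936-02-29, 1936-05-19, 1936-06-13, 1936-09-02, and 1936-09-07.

1936-02-21 is a Friday.
The range spans 223 days (inclusive of both endpoints).
223 = 7 × 31 + 6, so there are 31 full weeks plus 6 extra days.
Each full week contributes 5 weekdays (Mon–Fri): 31 × 5 = 155.
The 6 extra days are Friday, Saturday, Sunday, Monday, Tuesday, Wednesday — 4 of them qualify.
Total: 155 + 4 = 159.
Holidays: 1936-02-28 (Fri); 1936-02-29 (Sat); 1936-05-19 (Tue); 1936-06-13 (Sat); 1936-09-02 (Wed); 1936-09-07 (Mon).
4 of the 6 holidays fall on weekdays; the rest are weekends and were already excluded.
Business days: 159 − 4 = 155.

155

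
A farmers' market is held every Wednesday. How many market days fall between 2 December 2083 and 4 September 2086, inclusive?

144

2 December 2083 is a Thursday.
That's 1008 days from start to end, counting both.
1008 = 7 × 144, so the span is exactly 144 full weeks.
Each full week contributes one Wednesday: 144 so far.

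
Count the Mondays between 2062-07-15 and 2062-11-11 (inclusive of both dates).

17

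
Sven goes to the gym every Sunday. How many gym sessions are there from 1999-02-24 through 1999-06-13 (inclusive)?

16

1999-02-24 is a Wednesday.
The range spans 110 days (inclusive of both endpoints).
110 = 7 × 15 + 5, so there are 15 full weeks plus 5 extra days.
Each full week contributes one Sunday: 15 so far.
The 5 extra days are Wednesday, Thursday, Friday, Saturday, Sunday — 1 of them qualifies.
Total: 15 + 1 = 16.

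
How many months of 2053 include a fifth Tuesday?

A month has five Tuesdays exactly when Tuesday falls within its first (length − 28) days.
Jan: 31 days, starts Wed → 5 of Wed, Thu, Fri
Feb: 28 days, starts Sat → 5 of (none)
Mar: 31 days, starts Sat → 5 of Sat, Sun, Mon
Apr: 30 days, starts Tue → 5 of Tue, Wed ✓
May: 31 days, starts Thu → 5 of Thu, Fri, Sat
Jun: 30 days, starts Sun → 5 of Sun, Mon
Jul: 31 days, starts Tue → 5 of Tue, Wed, Thu ✓
Aug: 31 days, starts Fri → 5 of Fri, Sat, Sun
Sep: 30 days, starts Mon → 5 of Mon, Tue ✓
Oct: 31 days, starts Wed → 5 of Wed, Thu, Fri
Nov: 30 days, starts Sat → 5 of Sat, Sun
Dec: 31 days, starts Mon → 5 of Mon, Tue, Wed ✓
Months with five Tuesdays: Apr, Jul, Sep, Dec.

4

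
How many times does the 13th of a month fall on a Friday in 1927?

The 13th falls on a Friday when the month's 13th has weekday Fri.
Jan 13 is Thu; Feb 13 is Sun; Mar 13 is Sun; Apr 13 is Wed; May 13 is Fri ✓; Jun 13 is Mon; Jul 13 is Wed; Aug 13 is Sat; Sep 13 is Tue; Oct 13 is Thu; Nov 13 is Sun; Dec 13 is Tue.
Friday the 13ths: May.

1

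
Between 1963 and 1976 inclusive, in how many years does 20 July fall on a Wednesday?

1

Day of week of July 20 in each year:
1963: Sat, 1964: Mon, 1965: Tue, 1966: Wed ✓, 1967: Thu, 1968: Sat, 1969: Sun, 1970: Mon, 1971: Tue, 1972: Thu, 1973: Fri, 1974: Sat, 1975: Sun, 1976: Tue
Wednesdays: 1966.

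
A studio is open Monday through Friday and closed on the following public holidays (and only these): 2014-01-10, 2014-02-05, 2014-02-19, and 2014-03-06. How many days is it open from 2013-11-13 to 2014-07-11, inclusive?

169

2013-11-13 is a Wednesday.
That's 241 days from start to end, counting both.
241 = 7 × 34 + 3, so there are 34 full weeks plus 3 extra days.
Each full week contributes 5 weekdays (Mon–Fri): 34 × 5 = 170.
The 3 extra days are Wednesday, Thursday, Friday — 3 of them qualify.
Total: 170 + 3 = 173.
Holidays: 2014-01-10 (Fri); 2014-02-05 (Wed); 2014-02-19 (Wed); 2014-03-06 (Thu).
All 4 holidays fall on weekdays, so subtract 4.
Business days: 173 − 4 = 169.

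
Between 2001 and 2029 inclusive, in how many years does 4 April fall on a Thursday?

Day of week of April 4 in each year:
2001: Wed, 2002: Thu ✓, 2003: Fri, 2004: Sun, 2005: Mon, 2006: Tue, 2007: Wed, 2008: Fri, 2009: Sat, 2010: Sun, 2011: Mon, 2012: Wed, 2013: Thu ✓, 2014: Fri, 2015: Sat, 2016: Mon, 2017: Tue, 2018: Wed, 2019: Thu ✓, 2020: Sat, 2021: Sun, 2022: Mon, 2023: Tue, 2024: Thu ✓, 2025: Fri, 2026: Sat, 2027: Sun, 2028: Tue, 2029: Wed
Thursdays: 2002, 2013, 2019, 2024.

4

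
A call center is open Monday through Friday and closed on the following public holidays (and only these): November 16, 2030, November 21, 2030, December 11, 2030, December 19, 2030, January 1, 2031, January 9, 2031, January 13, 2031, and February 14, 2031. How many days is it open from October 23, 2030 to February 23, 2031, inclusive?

81

October 23, 2030 is a Wednesday.
From October 23, 2030 to February 23, 2031 is 124 days inclusive.
124 = 7 × 17 + 5, so there are 17 full weeks plus 5 extra days.
Each full week contributes 5 weekdays (Mon–Fri): 17 × 5 = 85.
The 5 extra days are Wednesday, Thursday, Friday, Saturday, Sunday — 3 of them qualify.
Total: 85 + 3 = 88.
Holidays: November 16, 2030 (Sat); November 21, 2030 (Thu); December 11, 2030 (Wed); December 19, 2030 (Thu); January 1, 2031 (Wed); January 9, 2031 (Thu); January 13, 2031 (Mon); February 14, 2031 (Fri).
7 of the 8 holidays fall on weekdays; the rest are weekends and were already excluded.
Business days: 88 − 7 = 81.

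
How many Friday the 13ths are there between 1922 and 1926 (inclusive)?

9

Friday-the-13ths by year:
1922: Jan, Oct
1923: Apr, Jul
1924: Jun
1925: Feb, Mar, Nov
1926: Aug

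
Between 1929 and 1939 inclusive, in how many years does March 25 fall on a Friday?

Day of week of March 25 in each year:
1929: Mon, 1930: Tue, 1931: Wed, 1932: Fri ✓, 1933: Sat, 1934: Sun, 1935: Mon, 1936: Wed, 1937: Thu, 1938: Fri ✓, 1939: Sat
Fridays: 1932, 1938.

2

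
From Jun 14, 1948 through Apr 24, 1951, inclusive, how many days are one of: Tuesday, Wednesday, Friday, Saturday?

597

Jun 14, 1948 is a Monday.
That's 1045 days from start to end, counting both.
1045 = 7 × 149 + 2, so there are 149 full weeks plus 2 extra days.
Each full week contributes 4 days from the set (Tue, Wed, Fri, Sat): 149 × 4 = 596.
The 2 extra days are Monday, Tuesday — 1 of them qualifies.
Total: 596 + 1 = 597.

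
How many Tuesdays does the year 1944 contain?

52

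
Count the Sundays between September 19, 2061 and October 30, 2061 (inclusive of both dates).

September 19, 2061 is a Monday.
That's 42 days from start to end, counting both.
42 = 7 × 6, so the span is exactly 6 full weeks.
Each full week contributes one Sunday: 6 so far.
Total: 6.

6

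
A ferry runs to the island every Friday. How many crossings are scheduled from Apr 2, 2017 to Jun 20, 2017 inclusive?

Apr 2, 2017 is a Sunday.
From Apr 2, 2017 to Jun 20, 2017 is 80 days inclusive.
80 = 7 × 11 + 3, so there are 11 full weeks plus 3 extra days.
Each full week contributes one Friday: 11 so far.
The 3 extra days are Sun, Mon, Tue — none qualify.
Total: 11 + 0 = 11.

11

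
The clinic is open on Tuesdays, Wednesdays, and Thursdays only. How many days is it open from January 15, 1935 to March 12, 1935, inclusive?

January 15, 1935 is a Tuesday.
That's 57 days from start to end, counting both.
57 = 7 × 8 + 1, so there are 8 full weeks plus 1 extra day.
Each full week contributes 3 days from the set (Tue, Wed, Thu): 8 × 3 = 24.
The 1 extra day is Tuesday — 1 of them qualifies.
Total: 24 + 1 = 25.

25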